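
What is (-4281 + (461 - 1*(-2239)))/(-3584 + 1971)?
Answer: 1581/1613 ≈ 0.98016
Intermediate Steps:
(-4281 + (461 - 1*(-2239)))/(-3584 + 1971) = (-4281 + (461 + 2239))/(-1613) = (-4281 + 2700)*(-1/1613) = -1581*(-1/1613) = 1581/1613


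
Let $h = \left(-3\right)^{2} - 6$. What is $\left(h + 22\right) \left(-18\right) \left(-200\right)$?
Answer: $90000$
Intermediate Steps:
$h = 3$ ($h = 9 - 6 = 3$)
$\left(h + 22\right) \left(-18\right) \left(-200\right) = \left(3 + 22\right) \left(-18\right) \left(-200\right) = 25 \left(-18\right) \left(-200\right) = \left(-450\right) \left(-200\right) = 90000$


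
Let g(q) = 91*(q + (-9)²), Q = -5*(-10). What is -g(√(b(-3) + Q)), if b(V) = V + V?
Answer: -7371 - 182*√11 ≈ -7974.6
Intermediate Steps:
Q = 50
b(V) = 2*V
g(q) = 7371 + 91*q (g(q) = 91*(q + 81) = 91*(81 + q) = 7371 + 91*q)
-g(√(b(-3) + Q)) = -(7371 + 91*√(2*(-3) + 50)) = -(7371 + 91*√(-6 + 50)) = -(7371 + 91*√44) = -(7371 + 91*(2*√11)) = -(7371 + 182*√11) = -7371 - 182*√11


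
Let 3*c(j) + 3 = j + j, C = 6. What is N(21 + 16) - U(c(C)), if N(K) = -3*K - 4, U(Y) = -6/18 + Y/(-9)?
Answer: -343/3 ≈ -114.33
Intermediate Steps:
c(j) = -1 + 2*j/3 (c(j) = -1 + (j + j)/3 = -1 + (2*j)/3 = -1 + 2*j/3)
U(Y) = -1/3 - Y/9 (U(Y) = -6*1/18 + Y*(-1/9) = -1/3 - Y/9)
N(K) = -4 - 3*K
N(21 + 16) - U(c(C)) = (-4 - 3*(21 + 16)) - (-1/3 - (-1 + (2/3)*6)/9) = (-4 - 3*37) - (-1/3 - (-1 + 4)/9) = (-4 - 111) - (-1/3 - 1/9*3) = -115 - (-1/3 - 1/3) = -115 - 1*(-2/3) = -115 + 2/3 = -343/3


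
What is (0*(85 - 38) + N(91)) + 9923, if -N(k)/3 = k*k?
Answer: -14920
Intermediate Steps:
N(k) = -3*k**2 (N(k) = -3*k*k = -3*k**2)
(0*(85 - 38) + N(91)) + 9923 = (0*(85 - 38) - 3*91**2) + 9923 = (0*47 - 3*8281) + 9923 = (0 - 24843) + 9923 = -24843 + 9923 = -14920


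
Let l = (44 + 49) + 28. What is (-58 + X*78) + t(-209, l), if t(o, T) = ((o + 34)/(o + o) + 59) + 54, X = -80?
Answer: -2585155/418 ≈ -6184.6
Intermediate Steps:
l = 121 (l = 93 + 28 = 121)
t(o, T) = 113 + (34 + o)/(2*o) (t(o, T) = ((34 + o)/((2*o)) + 59) + 54 = ((34 + o)*(1/(2*o)) + 59) + 54 = ((34 + o)/(2*o) + 59) + 54 = (59 + (34 + o)/(2*o)) + 54 = 113 + (34 + o)/(2*o))
(-58 + X*78) + t(-209, l) = (-58 - 80*78) + (227/2 + 17/(-209)) = (-58 - 6240) + (227/2 + 17*(-1/209)) = -6298 + (227/2 - 17/209) = -6298 + 47409/418 = -2585155/418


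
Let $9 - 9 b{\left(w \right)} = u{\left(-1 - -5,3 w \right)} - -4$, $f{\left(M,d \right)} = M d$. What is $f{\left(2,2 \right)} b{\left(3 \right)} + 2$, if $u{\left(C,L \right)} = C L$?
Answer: $- \frac{106}{9} \approx -11.778$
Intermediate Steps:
$b{\left(w \right)} = \frac{5}{9} - \frac{4 w}{3}$ ($b{\left(w \right)} = 1 - \frac{\left(-1 - -5\right) 3 w - -4}{9} = 1 - \frac{\left(-1 + 5\right) 3 w + 4}{9} = 1 - \frac{4 \cdot 3 w + 4}{9} = 1 - \frac{12 w + 4}{9} = 1 - \frac{4 + 12 w}{9} = 1 - \left(\frac{4}{9} + \frac{4 w}{3}\right) = \frac{5}{9} - \frac{4 w}{3}$)
$f{\left(2,2 \right)} b{\left(3 \right)} + 2 = 2 \cdot 2 \left(\frac{5}{9} - 4\right) + 2 = 4 \left(\frac{5}{9} - 4\right) + 2 = 4 \left(- \frac{31}{9}\right) + 2 = - \frac{124}{9} + 2 = - \frac{106}{9}$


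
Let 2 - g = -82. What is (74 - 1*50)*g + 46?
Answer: 2062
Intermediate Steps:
g = 84 (g = 2 - 1*(-82) = 2 + 82 = 84)
(74 - 1*50)*g + 46 = (74 - 1*50)*84 + 46 = (74 - 50)*84 + 46 = 24*84 + 46 = 2016 + 46 = 2062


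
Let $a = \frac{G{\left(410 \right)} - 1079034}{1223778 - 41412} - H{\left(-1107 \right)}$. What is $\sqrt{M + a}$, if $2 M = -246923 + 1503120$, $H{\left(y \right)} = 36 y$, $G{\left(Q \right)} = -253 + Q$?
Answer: $\frac{\sqrt{25938511528164061}}{197061} \approx 817.28$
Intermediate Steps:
$M = \frac{1256197}{2}$ ($M = \frac{-246923 + 1503120}{2} = \frac{1}{2} \cdot 1256197 = \frac{1256197}{2} \approx 6.281 \cdot 10^{5}$)
$a = \frac{47118570955}{1182366}$ ($a = \frac{\left(-253 + 410\right) - 1079034}{1223778 - 41412} - 36 \left(-1107\right) = \frac{157 - 1079034}{1182366} - -39852 = \left(-1078877\right) \frac{1}{1182366} + 39852 = - \frac{1078877}{1182366} + 39852 = \frac{47118570955}{1182366} \approx 39851.0$)
$\sqrt{M + a} = \sqrt{\frac{1256197}{2} + \frac{47118570955}{1182366}} = \sqrt{\frac{394880441003}{591183}} = \frac{\sqrt{25938511528164061}}{197061}$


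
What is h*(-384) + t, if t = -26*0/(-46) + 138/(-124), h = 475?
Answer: -11308869/62 ≈ -1.8240e+5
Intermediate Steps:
t = -69/62 (t = 0*(-1/46) + 138*(-1/124) = 0 - 69/62 = -69/62 ≈ -1.1129)
h*(-384) + t = 475*(-384) - 69/62 = -182400 - 69/62 = -11308869/62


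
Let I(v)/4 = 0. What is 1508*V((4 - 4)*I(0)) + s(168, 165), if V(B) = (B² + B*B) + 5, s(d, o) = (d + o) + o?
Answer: 8038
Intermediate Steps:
s(d, o) = d + 2*o
I(v) = 0 (I(v) = 4*0 = 0)
V(B) = 5 + 2*B² (V(B) = (B² + B²) + 5 = 2*B² + 5 = 5 + 2*B²)
1508*V((4 - 4)*I(0)) + s(168, 165) = 1508*(5 + 2*((4 - 4)*0)²) + (168 + 2*165) = 1508*(5 + 2*(0*0)²) + (168 + 330) = 1508*(5 + 2*0²) + 498 = 1508*(5 + 2*0) + 498 = 1508*(5 + 0) + 498 = 1508*5 + 498 = 7540 + 498 = 8038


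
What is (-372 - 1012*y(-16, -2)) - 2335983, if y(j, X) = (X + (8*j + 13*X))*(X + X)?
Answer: -2967843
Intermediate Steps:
y(j, X) = 2*X*(8*j + 14*X) (y(j, X) = (8*j + 14*X)*(2*X) = 2*X*(8*j + 14*X))
(-372 - 1012*y(-16, -2)) - 2335983 = (-372 - 4048*(-2)*(4*(-16) + 7*(-2))) - 2335983 = (-372 - 4048*(-2)*(-64 - 14)) - 2335983 = (-372 - 4048*(-2)*(-78)) - 2335983 = (-372 - 1012*624) - 2335983 = (-372 - 631488) - 2335983 = -631860 - 2335983 = -2967843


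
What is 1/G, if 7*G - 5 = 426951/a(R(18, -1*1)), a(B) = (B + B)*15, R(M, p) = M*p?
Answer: -140/15713 ≈ -0.0089098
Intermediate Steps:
a(B) = 30*B (a(B) = (2*B)*15 = 30*B)
G = -15713/140 (G = 5/7 + (426951/((30*(18*(-1*1)))))/7 = 5/7 + (426951/((30*(18*(-1)))))/7 = 5/7 + (426951/((30*(-18))))/7 = 5/7 + (426951/(-540))/7 = 5/7 + (426951*(-1/540))/7 = 5/7 + (⅐)*(-15813/20) = 5/7 - 2259/20 = -15713/140 ≈ -112.24)
1/G = 1/(-15713/140) = -140/15713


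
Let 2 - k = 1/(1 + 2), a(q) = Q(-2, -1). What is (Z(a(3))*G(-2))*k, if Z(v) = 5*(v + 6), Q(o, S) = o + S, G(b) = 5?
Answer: 125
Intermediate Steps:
Q(o, S) = S + o
a(q) = -3 (a(q) = -1 - 2 = -3)
Z(v) = 30 + 5*v (Z(v) = 5*(6 + v) = 30 + 5*v)
k = 5/3 (k = 2 - 1/(1 + 2) = 2 - 1/3 = 2 - 1*⅓ = 2 - ⅓ = 5/3 ≈ 1.6667)
(Z(a(3))*G(-2))*k = ((30 + 5*(-3))*5)*(5/3) = ((30 - 15)*5)*(5/3) = (15*5)*(5/3) = 75*(5/3) = 125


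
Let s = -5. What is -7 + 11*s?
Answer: -62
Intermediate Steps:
-7 + 11*s = -7 + 11*(-5) = -7 - 55 = -62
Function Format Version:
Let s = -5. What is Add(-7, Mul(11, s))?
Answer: -62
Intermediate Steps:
Add(-7, Mul(11, s)) = Add(-7, Mul(11, -5)) = Add(-7, -55) = -62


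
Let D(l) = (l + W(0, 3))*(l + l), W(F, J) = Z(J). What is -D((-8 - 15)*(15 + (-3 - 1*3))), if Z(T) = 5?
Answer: -83628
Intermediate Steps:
W(F, J) = 5
D(l) = 2*l*(5 + l) (D(l) = (l + 5)*(l + l) = (5 + l)*(2*l) = 2*l*(5 + l))
-D((-8 - 15)*(15 + (-3 - 1*3))) = -2*(-8 - 15)*(15 + (-3 - 1*3))*(5 + (-8 - 15)*(15 + (-3 - 1*3))) = -2*(-23*(15 + (-3 - 3)))*(5 - 23*(15 + (-3 - 3))) = -2*(-23*(15 - 6))*(5 - 23*(15 - 6)) = -2*(-23*9)*(5 - 23*9) = -2*(-207)*(5 - 207) = -2*(-207)*(-202) = -1*83628 = -83628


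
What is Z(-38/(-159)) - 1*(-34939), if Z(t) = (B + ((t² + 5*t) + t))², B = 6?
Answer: 22366392310303/639128961 ≈ 34995.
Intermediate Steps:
Z(t) = (6 + t² + 6*t)² (Z(t) = (6 + ((t² + 5*t) + t))² = (6 + (t² + 6*t))² = (6 + t² + 6*t)²)
Z(-38/(-159)) - 1*(-34939) = (6 + (-38/(-159))² + 6*(-38/(-159)))² - 1*(-34939) = (6 + (-38*(-1/159))² + 6*(-38*(-1/159)))² + 34939 = (6 + (38/159)² + 6*(38/159))² + 34939 = (6 + 1444/25281 + 76/53)² + 34939 = (189382/25281)² + 34939 = 35865541924/639128961 + 34939 = 22366392310303/639128961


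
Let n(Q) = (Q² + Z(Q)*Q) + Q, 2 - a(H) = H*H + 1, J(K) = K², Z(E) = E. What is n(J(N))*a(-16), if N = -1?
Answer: -765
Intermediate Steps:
a(H) = 1 - H² (a(H) = 2 - (H*H + 1) = 2 - (H² + 1) = 2 - (1 + H²) = 2 + (-1 - H²) = 1 - H²)
n(Q) = Q + 2*Q² (n(Q) = (Q² + Q*Q) + Q = (Q² + Q²) + Q = 2*Q² + Q = Q + 2*Q²)
n(J(N))*a(-16) = ((-1)²*(1 + 2*(-1)²))*(1 - 1*(-16)²) = (1*(1 + 2*1))*(1 - 1*256) = (1*(1 + 2))*(1 - 256) = (1*3)*(-255) = 3*(-255) = -765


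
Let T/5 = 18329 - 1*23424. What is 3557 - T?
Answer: 29032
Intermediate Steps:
T = -25475 (T = 5*(18329 - 1*23424) = 5*(18329 - 23424) = 5*(-5095) = -25475)
3557 - T = 3557 - 1*(-25475) = 3557 + 25475 = 29032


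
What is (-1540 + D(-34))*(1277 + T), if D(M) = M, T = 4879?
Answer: -9689544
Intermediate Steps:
(-1540 + D(-34))*(1277 + T) = (-1540 - 34)*(1277 + 4879) = -1574*6156 = -9689544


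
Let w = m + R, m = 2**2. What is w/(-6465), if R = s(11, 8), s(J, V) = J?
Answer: -1/431 ≈ -0.0023202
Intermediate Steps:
R = 11
m = 4
w = 15 (w = 4 + 11 = 15)
w/(-6465) = 15/(-6465) = 15*(-1/6465) = -1/431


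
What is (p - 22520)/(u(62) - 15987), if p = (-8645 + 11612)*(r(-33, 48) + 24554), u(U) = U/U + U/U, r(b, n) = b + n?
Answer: -72873703/15985 ≈ -4558.9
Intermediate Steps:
u(U) = 2 (u(U) = 1 + 1 = 2)
p = 72896223 (p = (-8645 + 11612)*((-33 + 48) + 24554) = 2967*(15 + 24554) = 2967*24569 = 72896223)
(p - 22520)/(u(62) - 15987) = (72896223 - 22520)/(2 - 15987) = 72873703/(-15985) = 72873703*(-1/15985) = -72873703/15985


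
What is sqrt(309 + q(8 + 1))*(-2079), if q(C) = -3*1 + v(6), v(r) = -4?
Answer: -2079*sqrt(302) ≈ -36129.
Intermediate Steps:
q(C) = -7 (q(C) = -3*1 - 4 = -3 - 4 = -7)
sqrt(309 + q(8 + 1))*(-2079) = sqrt(309 - 7)*(-2079) = sqrt(302)*(-2079) = -2079*sqrt(302)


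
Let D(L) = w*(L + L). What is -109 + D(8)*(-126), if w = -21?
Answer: 42227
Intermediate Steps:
D(L) = -42*L (D(L) = -21*(L + L) = -42*L)
-109 + D(8)*(-126) = -109 - 42*8*(-126) = -109 - 336*(-126) = -109 + 42336 = 42227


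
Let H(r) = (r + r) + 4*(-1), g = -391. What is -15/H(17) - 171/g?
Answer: -49/782 ≈ -0.062660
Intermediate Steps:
H(r) = -4 + 2*r (H(r) = 2*r - 4 = -4 + 2*r)
-15/H(17) - 171/g = -15/(-4 + 2*17) - 171/(-391) = -15/(-4 + 34) - 171*(-1/391) = -15/30 + 171/391 = -15*1/30 + 171/391 = -1/2 + 171/391 = -49/782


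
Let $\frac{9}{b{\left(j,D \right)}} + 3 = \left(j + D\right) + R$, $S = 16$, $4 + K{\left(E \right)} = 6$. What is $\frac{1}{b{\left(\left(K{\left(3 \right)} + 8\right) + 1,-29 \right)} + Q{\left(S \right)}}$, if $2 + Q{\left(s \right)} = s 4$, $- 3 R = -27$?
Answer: $\frac{4}{245} \approx 0.016327$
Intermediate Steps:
$R = 9$ ($R = \left(- \frac{1}{3}\right) \left(-27\right) = 9$)
$K{\left(E \right)} = 2$ ($K{\left(E \right)} = -4 + 6 = 2$)
$b{\left(j,D \right)} = \frac{9}{6 + D + j}$ ($b{\left(j,D \right)} = \frac{9}{-3 + \left(\left(j + D\right) + 9\right)} = \frac{9}{-3 + \left(\left(D + j\right) + 9\right)} = \frac{9}{-3 + \left(9 + D + j\right)} = \frac{9}{6 + D + j}$)
$Q{\left(s \right)} = -2 + 4 s$ ($Q{\left(s \right)} = -2 + s 4 = -2 + 4 s$)
$\frac{1}{b{\left(\left(K{\left(3 \right)} + 8\right) + 1,-29 \right)} + Q{\left(S \right)}} = \frac{1}{\frac{9}{6 - 29 + \left(\left(2 + 8\right) + 1\right)} + \left(-2 + 4 \cdot 16\right)} = \frac{1}{\frac{9}{6 - 29 + \left(10 + 1\right)} + \left(-2 + 64\right)} = \frac{1}{\frac{9}{6 - 29 + 11} + 62} = \frac{1}{\frac{9}{-12} + 62} = \frac{1}{9 \left(- \frac{1}{12}\right) + 62} = \frac{1}{- \frac{3}{4} + 62} = \frac{1}{\frac{245}{4}} = \frac{4}{245}$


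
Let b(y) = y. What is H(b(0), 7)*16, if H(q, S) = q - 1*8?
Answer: -128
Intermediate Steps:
H(q, S) = -8 + q (H(q, S) = q - 8 = -8 + q)
H(b(0), 7)*16 = (-8 + 0)*16 = -8*16 = -128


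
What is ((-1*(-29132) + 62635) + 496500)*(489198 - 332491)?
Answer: 92185556769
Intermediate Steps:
((-1*(-29132) + 62635) + 496500)*(489198 - 332491) = ((29132 + 62635) + 496500)*156707 = (91767 + 496500)*156707 = 588267*156707 = 92185556769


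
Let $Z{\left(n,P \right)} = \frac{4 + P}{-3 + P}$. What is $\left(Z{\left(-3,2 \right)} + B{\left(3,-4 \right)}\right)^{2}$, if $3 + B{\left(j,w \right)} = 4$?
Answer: $25$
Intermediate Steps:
$Z{\left(n,P \right)} = \frac{4 + P}{-3 + P}$
$B{\left(j,w \right)} = 1$ ($B{\left(j,w \right)} = -3 + 4 = 1$)
$\left(Z{\left(-3,2 \right)} + B{\left(3,-4 \right)}\right)^{2} = \left(\frac{4 + 2}{-3 + 2} + 1\right)^{2} = \left(\frac{1}{-1} \cdot 6 + 1\right)^{2} = \left(\left(-1\right) 6 + 1\right)^{2} = \left(-6 + 1\right)^{2} = \left(-5\right)^{2} = 25$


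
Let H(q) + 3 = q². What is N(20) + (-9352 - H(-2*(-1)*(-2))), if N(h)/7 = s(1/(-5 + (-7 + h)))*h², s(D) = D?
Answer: -9015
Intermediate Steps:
H(q) = -3 + q²
N(h) = 7*h²/(-12 + h) (N(h) = 7*(h²/(-5 + (-7 + h))) = 7*(h²/(-12 + h)) = 7*h²/(-12 + h))
N(20) + (-9352 - H(-2*(-1)*(-2))) = 7*20²/(-12 + 20) + (-9352 - (-3 + (-2*(-1)*(-2))²)) = 7*400/8 + (-9352 - (-3 + (2*(-2))²)) = 7*400*(⅛) + (-9352 - (-3 + (-4)²)) = 350 + (-9352 - (-3 + 16)) = 350 + (-9352 - 1*13) = 350 + (-9352 - 13) = 350 - 9365 = -9015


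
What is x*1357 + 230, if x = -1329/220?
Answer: -1752853/220 ≈ -7967.5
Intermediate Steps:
x = -1329/220 (x = -1329*1/220 = -1329/220 ≈ -6.0409)
x*1357 + 230 = -1329/220*1357 + 230 = -1803453/220 + 230 = -1752853/220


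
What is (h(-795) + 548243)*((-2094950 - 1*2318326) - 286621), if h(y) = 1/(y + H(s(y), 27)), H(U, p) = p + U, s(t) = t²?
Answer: -1626550841354560444/631257 ≈ -2.5767e+12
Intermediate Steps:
H(U, p) = U + p
h(y) = 1/(27 + y + y²) (h(y) = 1/(y + (y² + 27)) = 1/(y + (27 + y²)) = 1/(27 + y + y²))
(h(-795) + 548243)*((-2094950 - 1*2318326) - 286621) = (1/(27 - 795 + (-795)²) + 548243)*((-2094950 - 1*2318326) - 286621) = (1/(27 - 795 + 632025) + 548243)*((-2094950 - 2318326) - 286621) = (1/631257 + 548243)*(-4413276 - 286621) = (1/631257 + 548243)*(-4699897) = (346082231452/631257)*(-4699897) = -1626550841354560444/631257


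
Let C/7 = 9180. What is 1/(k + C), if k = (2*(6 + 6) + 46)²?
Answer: 1/69160 ≈ 1.4459e-5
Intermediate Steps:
k = 4900 (k = (2*12 + 46)² = (24 + 46)² = 70² = 4900)
C = 64260 (C = 7*9180 = 64260)
1/(k + C) = 1/(4900 + 64260) = 1/69160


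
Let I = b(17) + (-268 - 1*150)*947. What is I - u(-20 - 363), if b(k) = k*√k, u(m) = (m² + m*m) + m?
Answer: -688841 + 17*√17 ≈ -6.8877e+5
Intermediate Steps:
u(m) = m + 2*m² (u(m) = (m² + m²) + m = 2*m² + m = m + 2*m²)
b(k) = k^(3/2)
I = -395846 + 17*√17 (I = 17^(3/2) + (-268 - 1*150)*947 = 17*√17 + (-268 - 150)*947 = 17*√17 - 418*947 = 17*√17 - 395846 = -395846 + 17*√17 ≈ -3.9578e+5)
I - u(-20 - 363) = (-395846 + 17*√17) - (-20 - 363)*(1 + 2*(-20 - 363)) = (-395846 + 17*√17) - (-383)*(1 + 2*(-383)) = (-395846 + 17*√17) - (-383)*(1 - 766) = (-395846 + 17*√17) - (-383)*(-765) = (-395846 + 17*√17) - 1*292995 = (-395846 + 17*√17) - 292995 = -688841 + 17*√17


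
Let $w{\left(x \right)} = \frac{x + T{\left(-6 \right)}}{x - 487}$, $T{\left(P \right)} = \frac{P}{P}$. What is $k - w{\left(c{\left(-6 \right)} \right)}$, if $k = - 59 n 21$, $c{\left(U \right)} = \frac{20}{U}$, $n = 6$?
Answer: $- \frac{10935421}{1471} \approx -7434.0$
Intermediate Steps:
$T{\left(P \right)} = 1$
$w{\left(x \right)} = \frac{1 + x}{-487 + x}$ ($w{\left(x \right)} = \frac{x + 1}{x - 487} = \frac{1 + x}{-487 + x}$)
$k = -7434$ ($k = \left(-59\right) 6 \cdot 21 = \left(-354\right) 21 = -7434$)
$k - w{\left(c{\left(-6 \right)} \right)} = -7434 - \frac{1 + \frac{20}{-6}}{-487 + \frac{20}{-6}} = -7434 - \frac{1 + 20 \left(- \frac{1}{6}\right)}{-487 + 20 \left(- \frac{1}{6}\right)} = -7434 - \frac{1 - \frac{10}{3}}{-487 - \frac{10}{3}} = -7434 - \frac{1}{- \frac{1471}{3}} \left(- \frac{7}{3}\right) = -7434 - \left(- \frac{3}{1471}\right) \left(- \frac{7}{3}\right) = -7434 - \frac{7}{1471} = - \frac{10935421}{1471}$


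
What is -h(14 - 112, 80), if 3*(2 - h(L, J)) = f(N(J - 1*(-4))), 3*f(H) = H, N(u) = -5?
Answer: -23/9 ≈ -2.5556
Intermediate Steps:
f(H) = H/3
h(L, J) = 23/9 (h(L, J) = 2 - (-5)/9 = 2 - 1/3*(-5/3) = 2 + 5/9 = 23/9)
-h(14 - 112, 80) = -1*23/9 = -23/9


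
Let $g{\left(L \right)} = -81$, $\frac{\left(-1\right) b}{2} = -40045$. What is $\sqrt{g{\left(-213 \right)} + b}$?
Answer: $\sqrt{80009} \approx 282.86$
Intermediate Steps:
$b = 80090$ ($b = \left(-2\right) \left(-40045\right) = 80090$)
$\sqrt{g{\left(-213 \right)} + b} = \sqrt{-81 + 80090} = \sqrt{80009}$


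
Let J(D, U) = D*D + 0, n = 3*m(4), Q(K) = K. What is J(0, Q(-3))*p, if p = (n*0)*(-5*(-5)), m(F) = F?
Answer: 0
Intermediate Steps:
n = 12 (n = 3*4 = 12)
J(D, U) = D² (J(D, U) = D² + 0 = D²)
p = 0 (p = (12*0)*(-5*(-5)) = 0*25 = 0)
J(0, Q(-3))*p = 0²*0 = 0*0 = 0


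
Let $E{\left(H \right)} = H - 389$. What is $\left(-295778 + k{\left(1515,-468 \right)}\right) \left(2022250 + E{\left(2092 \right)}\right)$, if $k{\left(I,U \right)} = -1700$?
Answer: $-602081490534$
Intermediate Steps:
$E{\left(H \right)} = -389 + H$
$\left(-295778 + k{\left(1515,-468 \right)}\right) \left(2022250 + E{\left(2092 \right)}\right) = \left(-295778 - 1700\right) \left(2022250 + \left(-389 + 2092\right)\right) = - 297478 \left(2022250 + 1703\right) = \left(-297478\right) 2023953 = -602081490534$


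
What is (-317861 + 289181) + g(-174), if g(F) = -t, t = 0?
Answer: -28680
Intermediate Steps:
g(F) = 0 (g(F) = -1*0 = 0)
(-317861 + 289181) + g(-174) = (-317861 + 289181) + 0 = -28680 + 0 = -28680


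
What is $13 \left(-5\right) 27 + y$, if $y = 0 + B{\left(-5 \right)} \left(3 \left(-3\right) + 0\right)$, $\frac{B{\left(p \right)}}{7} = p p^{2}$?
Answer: $6120$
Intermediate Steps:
$B{\left(p \right)} = 7 p^{3}$ ($B{\left(p \right)} = 7 p p^{2} = 7 p^{3}$)
$y = 7875$ ($y = 0 + 7 \left(-5\right)^{3} \left(3 \left(-3\right) + 0\right) = 0 + 7 \left(-125\right) \left(-9 + 0\right) = 0 - -7875 = 0 + 7875 = 7875$)
$13 \left(-5\right) 27 + y = 13 \left(-5\right) 27 + 7875 = \left(-65\right) 27 + 7875 = -1755 + 7875 = 6120$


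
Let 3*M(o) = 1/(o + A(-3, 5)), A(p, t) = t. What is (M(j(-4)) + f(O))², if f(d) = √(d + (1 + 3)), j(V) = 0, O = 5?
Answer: 2116/225 ≈ 9.4044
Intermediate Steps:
M(o) = 1/(3*(5 + o)) (M(o) = 1/(3*(o + 5)) = 1/(3*(5 + o)))
f(d) = √(4 + d) (f(d) = √(d + 4) = √(4 + d))
(M(j(-4)) + f(O))² = (1/(3*(5 + 0)) + √(4 + 5))² = ((⅓)/5 + √9)² = ((⅓)*(⅕) + 3)² = (1/15 + 3)² = (46/15)² = 2116/225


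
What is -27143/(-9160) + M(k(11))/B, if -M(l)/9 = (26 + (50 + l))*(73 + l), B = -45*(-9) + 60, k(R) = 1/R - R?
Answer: -517176899/6871832 ≈ -75.260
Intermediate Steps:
B = 465 (B = 405 + 60 = 465)
M(l) = -9*(73 + l)*(76 + l) (M(l) = -9*(26 + (50 + l))*(73 + l) = -9*(76 + l)*(73 + l) = -9*(73 + l)*(76 + l))
-27143/(-9160) + M(k(11))/B = -27143/(-9160) + (-49932 - 1341*(1/11 - 1*11) - 9*(1/11 - 1*11)²)/465 = -27143*(-1/9160) + (-49932 - 1341*(1/11 - 11) - 9*(1/11 - 11)²)*(1/465) = 27143/9160 + (-49932 - 1341*(-120/11) - 9*(-120/11)²)*(1/465) = 27143/9160 + (-49932 + 160920/11 - 9*14400/121)*(1/465) = 27143/9160 + (-49932 + 160920/11 - 129600/121)*(1/465) = 27143/9160 - 4401252/121*1/465 = 27143/9160 - 1467084/18755 = -517176899/6871832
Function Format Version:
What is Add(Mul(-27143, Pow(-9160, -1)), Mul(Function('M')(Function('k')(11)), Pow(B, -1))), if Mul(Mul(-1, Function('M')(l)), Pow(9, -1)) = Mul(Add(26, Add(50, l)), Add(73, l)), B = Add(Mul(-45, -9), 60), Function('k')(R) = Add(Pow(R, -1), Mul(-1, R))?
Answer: Rational(-517176899, 6871832) ≈ -75.260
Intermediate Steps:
B = 465 (B = Add(405, 60) = 465)
Function('M')(l) = Mul(-9, Add(73, l), Add(76, l)) (Function('M')(l) = Mul(-9, Mul(Add(26, Add(50, l)), Add(73, l))) = Mul(-9, Mul(Add(76, l), Add(73, l))) = Mul(-9, Mul(Add(73, l), Add(76, l))) = Mul(-9, Add(73, l), Add(76, l)))
Add(Mul(-27143, Pow(-9160, -1)), Mul(Function('M')(Function('k')(11)), Pow(B, -1))) = Add(Mul(-27143, Pow(-9160, -1)), Mul(Add(-49932, Mul(-1341, Add(Pow(11, -1), Mul(-1, 11))), Mul(-9, Pow(Add(Pow(11, -1), Mul(-1, 11)), 2))), Pow(465, -1))) = Add(Mul(-27143, Rational(-1, 9160)), Mul(Add(-49932, Mul(-1341, Add(Rational(1, 11), -11)), Mul(-9, Pow(Add(Rational(1, 11), -11), 2))), Rational(1, 465))) = Add(Rational(27143, 9160), Mul(Add(-49932, Mul(-1341, Rational(-120, 11)), Mul(-9, Pow(Rational(-120, 11), 2))), Rational(1, 465))) = Add(Rational(27143, 9160), Mul(Add(-49932, Rational(160920, 11), Mul(-9, Rational(14400, 121))), Rational(1, 465))) = Add(Rational(27143, 9160), Mul(Add(-49932, Rational(160920, 11), Rational(-129600, 121)), Rational(1, 465))) = Add(Rational(27143, 9160), Mul(Rational(-4401252, 121), Rational(1, 465))) = Add(Rational(27143, 9160), Rational(-1467084, 18755)) = Rational(-517176899, 6871832)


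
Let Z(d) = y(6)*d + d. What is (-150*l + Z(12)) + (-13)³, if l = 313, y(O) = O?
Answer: -49063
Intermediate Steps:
Z(d) = 7*d (Z(d) = 6*d + d = 7*d)
(-150*l + Z(12)) + (-13)³ = (-150*313 + 7*12) + (-13)³ = (-46950 + 84) - 2197 = -46866 - 2197 = -49063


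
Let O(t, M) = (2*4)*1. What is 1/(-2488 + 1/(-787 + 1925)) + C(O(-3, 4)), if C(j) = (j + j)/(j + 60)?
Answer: 11306026/48132831 ≈ 0.23489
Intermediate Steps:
O(t, M) = 8 (O(t, M) = 8*1 = 8)
C(j) = 2*j/(60 + j) (C(j) = (2*j)/(60 + j) = 2*j/(60 + j))
1/(-2488 + 1/(-787 + 1925)) + C(O(-3, 4)) = 1/(-2488 + 1/(-787 + 1925)) + 2*8/(60 + 8) = 1/(-2488 + 1/1138) + 2*8/68 = 1/(-2488 + 1/1138) + 2*8*(1/68) = 1/(-2831343/1138) + 4/17 = -1138/2831343 + 4/17 = 11306026/48132831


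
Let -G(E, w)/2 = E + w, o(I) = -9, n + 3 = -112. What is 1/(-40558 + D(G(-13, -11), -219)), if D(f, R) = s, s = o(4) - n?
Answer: -1/40452 ≈ -2.4721e-5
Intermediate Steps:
n = -115 (n = -3 - 112 = -115)
G(E, w) = -2*E - 2*w (G(E, w) = -2*(E + w) = -2*E - 2*w)
s = 106 (s = -9 - 1*(-115) = -9 + 115 = 106)
D(f, R) = 106
1/(-40558 + D(G(-13, -11), -219)) = 1/(-40558 + 106) = 1/(-40452) = -1/40452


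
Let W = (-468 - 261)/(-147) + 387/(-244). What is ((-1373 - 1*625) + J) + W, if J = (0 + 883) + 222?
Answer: -10636379/11956 ≈ -889.63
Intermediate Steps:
J = 1105 (J = 883 + 222 = 1105)
W = 40329/11956 (W = -729*(-1/147) + 387*(-1/244) = 243/49 - 387/244 = 40329/11956 ≈ 3.3731)
((-1373 - 1*625) + J) + W = ((-1373 - 1*625) + 1105) + 40329/11956 = ((-1373 - 625) + 1105) + 40329/11956 = (-1998 + 1105) + 40329/11956 = -893 + 40329/11956 = -10636379/11956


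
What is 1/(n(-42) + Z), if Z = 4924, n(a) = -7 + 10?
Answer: 1/4927 ≈ 0.00020296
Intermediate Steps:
n(a) = 3
1/(n(-42) + Z) = 1/(3 + 4924) = 1/4927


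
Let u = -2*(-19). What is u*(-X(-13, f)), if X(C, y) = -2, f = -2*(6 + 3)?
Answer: 76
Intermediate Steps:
f = -18 (f = -2*9 = -18)
u = 38
u*(-X(-13, f)) = 38*(-1*(-2)) = 38*2 = 76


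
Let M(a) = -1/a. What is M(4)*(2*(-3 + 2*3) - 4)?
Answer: -½ ≈ -0.50000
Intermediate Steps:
M(4)*(2*(-3 + 2*3) - 4) = (-1/4)*(2*(-3 + 2*3) - 4) = (-1*¼)*(2*(-3 + 6) - 4) = -(2*3 - 4)/4 = -(6 - 4)/4 = -¼*2 = -½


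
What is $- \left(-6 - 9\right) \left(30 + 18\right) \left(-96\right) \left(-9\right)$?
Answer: $622080$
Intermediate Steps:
$- \left(-6 - 9\right) \left(30 + 18\right) \left(-96\right) \left(-9\right) = - \left(-15\right) 48 \left(-96\right) \left(-9\right) = - \left(-720\right) \left(-96\right) \left(-9\right) = - 69120 \left(-9\right) = \left(-1\right) \left(-622080\right) = 622080$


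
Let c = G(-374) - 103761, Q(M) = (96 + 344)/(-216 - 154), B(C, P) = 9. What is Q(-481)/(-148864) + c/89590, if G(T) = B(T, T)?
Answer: -71432344247/61682356640 ≈ -1.1581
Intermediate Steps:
G(T) = 9
Q(M) = -44/37 (Q(M) = 440/(-370) = 440*(-1/370) = -44/37)
c = -103752 (c = 9 - 103761 = -103752)
Q(-481)/(-148864) + c/89590 = -44/37/(-148864) - 103752/89590 = -44/37*(-1/148864) - 103752*1/89590 = 11/1376992 - 51876/44795 = -71432344247/61682356640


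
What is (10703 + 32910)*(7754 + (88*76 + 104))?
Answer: 634394698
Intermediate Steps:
(10703 + 32910)*(7754 + (88*76 + 104)) = 43613*(7754 + (6688 + 104)) = 43613*(7754 + 6792) = 43613*14546 = 634394698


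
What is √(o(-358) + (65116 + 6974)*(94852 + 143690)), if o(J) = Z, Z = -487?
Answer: √17196492293 ≈ 1.3114e+5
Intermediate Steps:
o(J) = -487
√(o(-358) + (65116 + 6974)*(94852 + 143690)) = √(-487 + (65116 + 6974)*(94852 + 143690)) = √(-487 + 72090*238542) = √(-487 + 17196492780) = √17196492293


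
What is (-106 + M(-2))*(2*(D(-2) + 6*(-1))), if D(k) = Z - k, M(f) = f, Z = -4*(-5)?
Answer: -3456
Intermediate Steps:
Z = 20
D(k) = 20 - k
(-106 + M(-2))*(2*(D(-2) + 6*(-1))) = (-106 - 2)*(2*((20 - 1*(-2)) + 6*(-1))) = -216*((20 + 2) - 6) = -216*(22 - 6) = -216*16 = -108*32 = -3456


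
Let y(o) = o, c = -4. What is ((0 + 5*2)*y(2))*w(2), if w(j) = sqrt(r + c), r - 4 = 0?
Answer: 0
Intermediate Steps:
r = 4 (r = 4 + 0 = 4)
w(j) = 0 (w(j) = sqrt(4 - 4) = sqrt(0) = 0)
((0 + 5*2)*y(2))*w(2) = ((0 + 5*2)*2)*0 = ((0 + 10)*2)*0 = (10*2)*0 = 20*0 = 0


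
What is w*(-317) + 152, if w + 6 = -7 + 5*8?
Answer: -8407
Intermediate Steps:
w = 27 (w = -6 + (-7 + 5*8) = -6 + (-7 + 40) = -6 + 33 = 27)
w*(-317) + 152 = 27*(-317) + 152 = -8559 + 152 = -8407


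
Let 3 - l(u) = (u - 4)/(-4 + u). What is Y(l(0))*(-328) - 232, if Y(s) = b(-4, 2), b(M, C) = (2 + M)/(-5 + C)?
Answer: -1352/3 ≈ -450.67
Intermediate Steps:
b(M, C) = (2 + M)/(-5 + C)
l(u) = 2 (l(u) = 3 - (u - 4)/(-4 + u) = 3 - (-4 + u)/(-4 + u) = 3 - 1*1 = 3 - 1 = 2)
Y(s) = ⅔ (Y(s) = (2 - 4)/(-5 + 2) = -2/(-3) = -⅓*(-2) = ⅔)
Y(l(0))*(-328) - 232 = (⅔)*(-328) - 232 = -656/3 - 232 = -1352/3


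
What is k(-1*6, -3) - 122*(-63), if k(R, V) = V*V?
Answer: 7695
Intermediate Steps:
k(R, V) = V²
k(-1*6, -3) - 122*(-63) = (-3)² - 122*(-63) = 9 + 7686 = 7695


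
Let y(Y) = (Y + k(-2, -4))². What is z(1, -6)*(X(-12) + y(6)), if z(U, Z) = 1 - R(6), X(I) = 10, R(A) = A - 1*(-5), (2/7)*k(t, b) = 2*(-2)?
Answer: -740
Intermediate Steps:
k(t, b) = -14 (k(t, b) = 7*(2*(-2))/2 = (7/2)*(-4) = -14)
R(A) = 5 + A (R(A) = A + 5 = 5 + A)
z(U, Z) = -10 (z(U, Z) = 1 - (5 + 6) = 1 - 1*11 = 1 - 11 = -10)
y(Y) = (-14 + Y)² (y(Y) = (Y - 14)² = (-14 + Y)²)
z(1, -6)*(X(-12) + y(6)) = -10*(10 + (-14 + 6)²) = -10*(10 + (-8)²) = -10*(10 + 64) = -10*74 = -740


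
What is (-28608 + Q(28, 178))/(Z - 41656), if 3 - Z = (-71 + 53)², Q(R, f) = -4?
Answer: 28612/41977 ≈ 0.68161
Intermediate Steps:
Z = -321 (Z = 3 - (-71 + 53)² = 3 - 1*(-18)² = 3 - 1*324 = 3 - 324 = -321)
(-28608 + Q(28, 178))/(Z - 41656) = (-28608 - 4)/(-321 - 41656) = -28612/(-41977) = -28612*(-1/41977) = 28612/41977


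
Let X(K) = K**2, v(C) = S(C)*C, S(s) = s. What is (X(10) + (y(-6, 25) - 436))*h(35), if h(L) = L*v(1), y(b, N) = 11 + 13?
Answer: -10920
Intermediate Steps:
y(b, N) = 24
v(C) = C**2 (v(C) = C*C = C**2)
h(L) = L (h(L) = L*1**2 = L*1 = L)
(X(10) + (y(-6, 25) - 436))*h(35) = (10**2 + (24 - 436))*35 = (100 - 412)*35 = -312*35 = -10920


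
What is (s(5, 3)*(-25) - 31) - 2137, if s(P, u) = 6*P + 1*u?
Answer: -2993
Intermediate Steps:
s(P, u) = u + 6*P (s(P, u) = 6*P + u = u + 6*P)
(s(5, 3)*(-25) - 31) - 2137 = ((3 + 6*5)*(-25) - 31) - 2137 = ((3 + 30)*(-25) - 31) - 2137 = (33*(-25) - 31) - 2137 = (-825 - 31) - 2137 = -856 - 2137 = -2993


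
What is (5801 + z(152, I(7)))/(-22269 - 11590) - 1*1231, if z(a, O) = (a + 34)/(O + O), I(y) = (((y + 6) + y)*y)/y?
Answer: -833724693/677180 ≈ -1231.2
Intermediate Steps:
I(y) = 6 + 2*y (I(y) = (((6 + y) + y)*y)/y = ((6 + 2*y)*y)/y = (y*(6 + 2*y))/y = 6 + 2*y)
z(a, O) = (34 + a)/(2*O) (z(a, O) = (34 + a)/((2*O)) = (34 + a)*(1/(2*O)) = (34 + a)/(2*O))
(5801 + z(152, I(7)))/(-22269 - 11590) - 1*1231 = (5801 + (34 + 152)/(2*(6 + 2*7)))/(-22269 - 11590) - 1*1231 = (5801 + (1/2)*186/(6 + 14))/(-33859) - 1231 = (5801 + (1/2)*186/20)*(-1/33859) - 1231 = (5801 + (1/2)*(1/20)*186)*(-1/33859) - 1231 = (5801 + 93/20)*(-1/33859) - 1231 = (116113/20)*(-1/33859) - 1231 = -116113/677180 - 1231 = -833724693/677180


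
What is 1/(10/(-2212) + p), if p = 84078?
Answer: 1106/92990263 ≈ 1.1894e-5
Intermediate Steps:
1/(10/(-2212) + p) = 1/(10/(-2212) + 84078) = 1/(10*(-1/2212) + 84078) = 1/(-5/1106 + 84078) = 1/(92990263/1106) = 1106/92990263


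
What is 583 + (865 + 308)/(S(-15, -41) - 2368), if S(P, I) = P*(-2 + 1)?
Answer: 1370626/2353 ≈ 582.50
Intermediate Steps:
S(P, I) = -P (S(P, I) = P*(-1) = -P)
583 + (865 + 308)/(S(-15, -41) - 2368) = 583 + (865 + 308)/(-1*(-15) - 2368) = 583 + 1173/(15 - 2368) = 583 + 1173/(-2353) = 583 + 1173*(-1/2353) = 583 - 1173/2353 = 1370626/2353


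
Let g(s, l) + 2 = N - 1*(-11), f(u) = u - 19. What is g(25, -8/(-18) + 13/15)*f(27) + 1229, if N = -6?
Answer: 1253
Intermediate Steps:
f(u) = -19 + u
g(s, l) = 3 (g(s, l) = -2 + (-6 - 1*(-11)) = -2 + (-6 + 11) = -2 + 5 = 3)
g(25, -8/(-18) + 13/15)*f(27) + 1229 = 3*(-19 + 27) + 1229 = 3*8 + 1229 = 24 + 1229 = 1253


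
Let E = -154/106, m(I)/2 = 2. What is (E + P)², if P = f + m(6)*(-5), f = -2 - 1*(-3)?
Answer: 1175056/2809 ≈ 418.32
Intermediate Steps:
m(I) = 4 (m(I) = 2*2 = 4)
E = -77/53 (E = -154*1/106 = -77/53 ≈ -1.4528)
f = 1 (f = -2 + 3 = 1)
P = -19 (P = 1 + 4*(-5) = 1 - 20 = -19)
(E + P)² = (-77/53 - 19)² = (-1084/53)² = 1175056/2809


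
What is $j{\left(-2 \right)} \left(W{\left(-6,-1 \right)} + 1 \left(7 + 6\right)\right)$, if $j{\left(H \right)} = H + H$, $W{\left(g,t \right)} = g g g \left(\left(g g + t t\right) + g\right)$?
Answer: $26732$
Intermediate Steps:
$W{\left(g,t \right)} = g^{3} \left(g + g^{2} + t^{2}\right)$ ($W{\left(g,t \right)} = g^{2} g \left(\left(g^{2} + t^{2}\right) + g\right) = g^{3} \left(g + g^{2} + t^{2}\right)$)
$j{\left(H \right)} = 2 H$
$j{\left(-2 \right)} \left(W{\left(-6,-1 \right)} + 1 \left(7 + 6\right)\right) = 2 \left(-2\right) \left(\left(-6\right)^{3} \left(-6 + \left(-6\right)^{2} + \left(-1\right)^{2}\right) + 1 \left(7 + 6\right)\right) = - 4 \left(- 216 \left(-6 + 36 + 1\right) + 1 \cdot 13\right) = - 4 \left(\left(-216\right) 31 + 13\right) = - 4 \left(-6696 + 13\right) = \left(-4\right) \left(-6683\right) = 26732$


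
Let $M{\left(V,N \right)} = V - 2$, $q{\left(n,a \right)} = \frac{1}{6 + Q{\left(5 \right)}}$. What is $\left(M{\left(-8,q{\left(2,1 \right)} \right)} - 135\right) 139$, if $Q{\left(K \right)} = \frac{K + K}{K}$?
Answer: $-20155$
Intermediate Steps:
$Q{\left(K \right)} = 2$ ($Q{\left(K \right)} = \frac{2 K}{K} = 2$)
$q{\left(n,a \right)} = \frac{1}{8}$ ($q{\left(n,a \right)} = \frac{1}{6 + 2} = \frac{1}{8}$)
$M{\left(V,N \right)} = -2 + V$
$\left(M{\left(-8,q{\left(2,1 \right)} \right)} - 135\right) 139 = \left(\left(-2 - 8\right) - 135\right) 139 = \left(-10 - 135\right) 139 = \left(-145\right) 139 = -20155$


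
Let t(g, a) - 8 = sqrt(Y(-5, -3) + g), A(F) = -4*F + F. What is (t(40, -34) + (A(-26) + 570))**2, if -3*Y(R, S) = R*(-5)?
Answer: (1968 + sqrt(285))**2/9 ≈ 4.3775e+5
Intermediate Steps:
A(F) = -3*F
Y(R, S) = 5*R/3 (Y(R, S) = -R*(-5)/3 = -(-5)*R/3 = 5*R/3)
t(g, a) = 8 + sqrt(-25/3 + g) (t(g, a) = 8 + sqrt((5/3)*(-5) + g) = 8 + sqrt(-25/3 + g))
(t(40, -34) + (A(-26) + 570))**2 = ((8 + sqrt(-75 + 9*40)/3) + (-3*(-26) + 570))**2 = ((8 + sqrt(-75 + 360)/3) + (78 + 570))**2 = ((8 + sqrt(285)/3) + 648)**2 = (656 + sqrt(285)/3)**2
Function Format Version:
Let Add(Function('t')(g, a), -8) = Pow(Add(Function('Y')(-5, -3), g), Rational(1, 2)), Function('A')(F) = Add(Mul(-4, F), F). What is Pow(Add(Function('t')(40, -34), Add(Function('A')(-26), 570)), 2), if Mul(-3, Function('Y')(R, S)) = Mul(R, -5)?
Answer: Mul(Rational(1, 9), Pow(Add(1968, Pow(285, Rational(1, 2))), 2)) ≈ 4.3775e+5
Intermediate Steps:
Function('A')(F) = Mul(-3, F)
Function('Y')(R, S) = Mul(Rational(5, 3), R) (Function('Y')(R, S) = Mul(Rational(-1, 3), Mul(R, -5)) = Mul(Rational(-1, 3), Mul(-5, R)) = Mul(Rational(5, 3), R))
Function('t')(g, a) = Add(8, Pow(Add(Rational(-25, 3), g), Rational(1, 2))) (Function('t')(g, a) = Add(8, Pow(Add(Mul(Rational(5, 3), -5), g), Rational(1, 2))) = Add(8, Pow(Add(Rational(-25, 3), g), Rational(1, 2))))
Pow(Add(Function('t')(40, -34), Add(Function('A')(-26), 570)), 2) = Pow(Add(Add(8, Mul(Rational(1, 3), Pow(Add(-75, Mul(9, 40)), Rational(1, 2)))), Add(Mul(-3, -26), 570)), 2) = Pow(Add(Add(8, Mul(Rational(1, 3), Pow(Add(-75, 360), Rational(1, 2)))), Add(78, 570)), 2) = Pow(Add(Add(8, Mul(Rational(1, 3), Pow(285, Rational(1, 2)))), 648), 2) = Pow(Add(656, Mul(Rational(1, 3), Pow(285, Rational(1, 2)))), 2)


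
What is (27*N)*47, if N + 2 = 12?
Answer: 12690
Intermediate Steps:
N = 10 (N = -2 + 12 = 10)
(27*N)*47 = (27*10)*47 = 270*47 = 12690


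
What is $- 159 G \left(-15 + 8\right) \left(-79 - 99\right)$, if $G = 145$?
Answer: $-28726530$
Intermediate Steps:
$- 159 G \left(-15 + 8\right) \left(-79 - 99\right) = \left(-159\right) 145 \left(-15 + 8\right) \left(-79 - 99\right) = - 23055 \left(\left(-7\right) \left(-178\right)\right) = \left(-23055\right) 1246 = -28726530$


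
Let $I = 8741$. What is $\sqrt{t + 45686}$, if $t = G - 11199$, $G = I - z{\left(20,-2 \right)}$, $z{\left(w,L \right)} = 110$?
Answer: $\sqrt{43118} \approx 207.65$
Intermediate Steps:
$G = 8631$ ($G = 8741 - 110 = 8631$)
$t = -2568$ ($t = 8631 - 11199 = -2568$)
$\sqrt{t + 45686} = \sqrt{-2568 + 45686} = \sqrt{43118}$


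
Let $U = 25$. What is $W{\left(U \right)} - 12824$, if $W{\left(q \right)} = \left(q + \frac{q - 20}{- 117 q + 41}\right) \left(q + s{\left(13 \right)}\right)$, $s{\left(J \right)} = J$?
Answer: $- \frac{17122403}{1442} \approx -11874.0$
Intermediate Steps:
$W{\left(q \right)} = \left(13 + q\right) \left(q + \frac{-20 + q}{41 - 117 q}\right)$ ($W{\left(q \right)} = \left(q + \frac{q - 20}{- 117 q + 41}\right) \left(q + 13\right) = \left(q + \frac{q + \left(-29 + 9\right)}{41 - 117 q}\right) \left(13 + q\right) = \left(q + \frac{q - 20}{41 - 117 q}\right) \left(13 + q\right) = \left(q + \frac{-20 + q}{41 - 117 q}\right) \left(13 + q\right) = \left(13 + q\right) \left(q + \frac{-20 + q}{41 - 117 q}\right)$)
$W{\left(U \right)} - 12824 = \frac{260 - 13150 + 117 \cdot 25^{3} + 1479 \cdot 25^{2}}{-41 + 117 \cdot 25} - 12824 = \frac{260 - 13150 + 117 \cdot 15625 + 1479 \cdot 625}{-41 + 2925} - 12824 = \frac{260 - 13150 + 1828125 + 924375}{2884} - 12824 = \frac{1}{2884} \cdot 2739610 - 12824 = \frac{1369805}{1442} - 12824 = - \frac{17122403}{1442}$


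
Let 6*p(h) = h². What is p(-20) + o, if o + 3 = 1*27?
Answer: 272/3 ≈ 90.667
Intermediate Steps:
o = 24 (o = -3 + 1*27 = -3 + 27 = 24)
p(h) = h²/6
p(-20) + o = (⅙)*(-20)² + 24 = (⅙)*400 + 24 = 200/3 + 24 = 272/3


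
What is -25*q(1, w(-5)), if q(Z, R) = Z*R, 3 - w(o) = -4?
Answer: -175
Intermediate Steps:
w(o) = 7 (w(o) = 3 - 1*(-4) = 3 + 4 = 7)
q(Z, R) = R*Z
-25*q(1, w(-5)) = -175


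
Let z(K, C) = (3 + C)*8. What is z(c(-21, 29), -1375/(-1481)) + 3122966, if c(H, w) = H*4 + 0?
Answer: 4625159190/1481 ≈ 3.1230e+6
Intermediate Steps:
c(H, w) = 4*H (c(H, w) = 4*H + 0 = 4*H)
z(K, C) = 24 + 8*C
z(c(-21, 29), -1375/(-1481)) + 3122966 = (24 + 8*(-1375/(-1481))) + 3122966 = (24 + 8*(-1375*(-1)/1481)) + 3122966 = (24 + 8*(-1*(-1375/1481))) + 3122966 = (24 + 8*(1375/1481)) + 3122966 = (24 + 11000/1481) + 3122966 = 46544/1481 + 3122966 = 4625159190/1481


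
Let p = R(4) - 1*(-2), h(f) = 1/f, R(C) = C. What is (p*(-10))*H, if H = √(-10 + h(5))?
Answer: -84*I*√5 ≈ -187.83*I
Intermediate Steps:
p = 6 (p = 4 - 1*(-2) = 4 + 2 = 6)
H = 7*I*√5/5 (H = √(-10 + 1/5) = √(-10 + ⅕) = √(-49/5) = 7*I*√5/5 ≈ 3.1305*I)
(p*(-10))*H = (6*(-10))*(7*I*√5/5) = -84*I*√5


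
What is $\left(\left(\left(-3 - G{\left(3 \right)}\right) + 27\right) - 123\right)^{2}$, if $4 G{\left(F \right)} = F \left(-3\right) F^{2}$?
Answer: $\frac{99225}{16} \approx 6201.6$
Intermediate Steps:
$G{\left(F \right)} = - \frac{3 F^{3}}{4}$ ($G{\left(F \right)} = \frac{F \left(-3\right) F^{2}}{4} = \frac{- 3 F F^{2}}{4} = \frac{\left(-3\right) F^{3}}{4} = - \frac{3 F^{3}}{4}$)
$\left(\left(\left(-3 - G{\left(3 \right)}\right) + 27\right) - 123\right)^{2} = \left(\left(\left(-3 - - \frac{3 \cdot 3^{3}}{4}\right) + 27\right) - 123\right)^{2} = \left(\left(\left(-3 - \left(- \frac{3}{4}\right) 27\right) + 27\right) - 123\right)^{2} = \left(\left(\left(-3 - - \frac{81}{4}\right) + 27\right) - 123\right)^{2} = \left(\left(\left(-3 + \frac{81}{4}\right) + 27\right) - 123\right)^{2} = \left(\left(\frac{69}{4} + 27\right) - 123\right)^{2} = \left(\frac{177}{4} - 123\right)^{2} = \left(- \frac{315}{4}\right)^{2} = \frac{99225}{16}$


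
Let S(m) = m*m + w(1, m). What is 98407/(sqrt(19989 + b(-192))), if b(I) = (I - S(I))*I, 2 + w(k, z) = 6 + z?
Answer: 98407*sqrt(7098645)/7098645 ≈ 36.935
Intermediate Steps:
w(k, z) = 4 + z (w(k, z) = -2 + (6 + z) = 4 + z)
S(m) = 4 + m + m**2 (S(m) = m*m + (4 + m) = m**2 + (4 + m) = 4 + m + m**2)
b(I) = I*(-4 - I**2) (b(I) = (I - (4 + I + I**2))*I = (I + (-4 - I - I**2))*I = (-4 - I**2)*I = I*(-4 - I**2))
98407/(sqrt(19989 + b(-192))) = 98407/(sqrt(19989 - 1*(-192)*(4 + (-192)**2))) = 98407/(sqrt(19989 - 1*(-192)*(4 + 36864))) = 98407/(sqrt(19989 - 1*(-192)*36868)) = 98407/(sqrt(19989 + 7078656)) = 98407/(sqrt(7098645)) = 98407*(sqrt(7098645)/7098645) = 98407*sqrt(7098645)/7098645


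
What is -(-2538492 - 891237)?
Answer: 3429729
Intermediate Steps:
-(-2538492 - 891237) = -1*(-3429729) = 3429729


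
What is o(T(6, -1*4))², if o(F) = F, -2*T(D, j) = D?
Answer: 9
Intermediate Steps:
T(D, j) = -D/2
o(T(6, -1*4))² = (-½*6)² = (-3)² = 9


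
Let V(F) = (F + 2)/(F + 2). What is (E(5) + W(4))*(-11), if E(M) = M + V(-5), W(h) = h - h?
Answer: -66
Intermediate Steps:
W(h) = 0
V(F) = 1 (V(F) = (2 + F)/(2 + F) = 1)
E(M) = 1 + M (E(M) = M + 1 = 1 + M)
(E(5) + W(4))*(-11) = ((1 + 5) + 0)*(-11) = (6 + 0)*(-11) = 6*(-11) = -66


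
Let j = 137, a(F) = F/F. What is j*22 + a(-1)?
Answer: 3015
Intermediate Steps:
a(F) = 1
j*22 + a(-1) = 137*22 + 1 = 3014 + 1 = 3015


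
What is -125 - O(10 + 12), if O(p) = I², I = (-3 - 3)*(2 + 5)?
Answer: -1889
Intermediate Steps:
I = -42 (I = -6*7 = -42)
O(p) = 1764 (O(p) = (-42)² = 1764)
-125 - O(10 + 12) = -125 - 1*1764 = -125 - 1764 = -1889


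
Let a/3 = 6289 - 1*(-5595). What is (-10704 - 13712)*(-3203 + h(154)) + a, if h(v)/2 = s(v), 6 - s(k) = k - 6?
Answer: 85174244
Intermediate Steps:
s(k) = 12 - k (s(k) = 6 - (k - 6) = 6 - (-6 + k) = 6 + (6 - k) = 12 - k)
h(v) = 24 - 2*v (h(v) = 2*(12 - v) = 24 - 2*v)
a = 35652 (a = 3*(6289 - 1*(-5595)) = 3*(6289 + 5595) = 3*11884 = 35652)
(-10704 - 13712)*(-3203 + h(154)) + a = (-10704 - 13712)*(-3203 + (24 - 2*154)) + 35652 = -24416*(-3203 + (24 - 308)) + 35652 = -24416*(-3203 - 284) + 35652 = -24416*(-3487) + 35652 = 85138592 + 35652 = 85174244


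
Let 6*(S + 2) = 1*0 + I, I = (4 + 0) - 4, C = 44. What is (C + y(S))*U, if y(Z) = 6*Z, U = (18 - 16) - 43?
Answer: -1312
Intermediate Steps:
U = -41 (U = 2 - 43 = -41)
I = 0 (I = 4 - 4 = 0)
S = -2 (S = -2 + (1*0 + 0)/6 = -2 + (0 + 0)/6 = -2 + (1/6)*0 = -2 + 0 = -2)
(C + y(S))*U = (44 + 6*(-2))*(-41) = (44 - 12)*(-41) = 32*(-41) = -1312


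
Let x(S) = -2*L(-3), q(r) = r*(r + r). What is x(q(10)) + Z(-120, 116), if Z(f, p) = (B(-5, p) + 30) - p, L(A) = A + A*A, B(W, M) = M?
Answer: 18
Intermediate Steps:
L(A) = A + A²
q(r) = 2*r² (q(r) = r*(2*r) = 2*r²)
Z(f, p) = 30 (Z(f, p) = (p + 30) - p = (30 + p) - p = 30)
x(S) = -12 (x(S) = -(-6)*(1 - 3) = -(-6)*(-2) = -2*6 = -12)
x(q(10)) + Z(-120, 116) = -12 + 30 = 18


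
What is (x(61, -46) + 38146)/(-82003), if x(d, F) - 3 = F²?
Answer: -40265/82003 ≈ -0.49102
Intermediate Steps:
x(d, F) = 3 + F²
(x(61, -46) + 38146)/(-82003) = ((3 + (-46)²) + 38146)/(-82003) = ((3 + 2116) + 38146)*(-1/82003) = (2119 + 38146)*(-1/82003) = 40265*(-1/82003) = -40265/82003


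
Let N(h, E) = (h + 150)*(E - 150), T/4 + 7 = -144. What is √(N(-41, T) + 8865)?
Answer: I*√73321 ≈ 270.78*I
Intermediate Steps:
T = -604 (T = -28 + 4*(-144) = -28 - 576 = -604)
N(h, E) = (-150 + E)*(150 + h) (N(h, E) = (150 + h)*(-150 + E) = (-150 + E)*(150 + h))
√(N(-41, T) + 8865) = √((-22500 - 150*(-41) + 150*(-604) - 604*(-41)) + 8865) = √((-22500 + 6150 - 90600 + 24764) + 8865) = √(-82186 + 8865) = √(-73321) = I*√73321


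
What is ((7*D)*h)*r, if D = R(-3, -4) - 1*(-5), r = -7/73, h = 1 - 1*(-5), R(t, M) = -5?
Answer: 0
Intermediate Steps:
h = 6 (h = 1 + 5 = 6)
r = -7/73 (r = -7*1/73 = -7/73 ≈ -0.095890)
D = 0 (D = -5 - 1*(-5) = -5 + 5 = 0)
((7*D)*h)*r = ((7*0)*6)*(-7/73) = (0*6)*(-7/73) = 0*(-7/73) = 0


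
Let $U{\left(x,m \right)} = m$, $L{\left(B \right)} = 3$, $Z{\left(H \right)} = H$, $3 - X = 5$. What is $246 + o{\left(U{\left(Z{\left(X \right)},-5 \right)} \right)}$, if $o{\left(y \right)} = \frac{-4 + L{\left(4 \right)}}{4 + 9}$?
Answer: $\frac{3197}{13} \approx 245.92$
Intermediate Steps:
$X = -2$ ($X = 3 - 5 = -2$)
$o{\left(y \right)} = - \frac{1}{13}$ ($o{\left(y \right)} = \frac{-4 + 3}{4 + 9} = - \frac{1}{13}$)
$246 + o{\left(U{\left(Z{\left(X \right)},-5 \right)} \right)} = 246 - \frac{1}{13} = \frac{3197}{13}$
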